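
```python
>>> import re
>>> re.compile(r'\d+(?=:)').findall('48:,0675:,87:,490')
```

['48', '0675', '87']

The lookaround is zero-width — it requires the adjacent text to match without consuming it, so the asserted text isn't part of the match.
Since nothing is captured, `findall` lists the 3 matched substrings directly.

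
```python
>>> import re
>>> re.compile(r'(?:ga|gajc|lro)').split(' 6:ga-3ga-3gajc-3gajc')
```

[' 6:', '-3', '-3', 'jc-3', 'jc']

The regex engine tests alternatives in the order written; an earlier branch that matches wins even if a later one would match more.
The string is cut at each match, leaving 5 pieces.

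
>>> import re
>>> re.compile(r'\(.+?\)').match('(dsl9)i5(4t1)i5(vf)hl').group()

Because the quantifier is non-greedy, it stops expanding at the earliest point where the rest of the pattern can succeed.
`match` is anchored at position 0; if the pattern doesn't fit there, it returns None.
The match spans [0:6] → '(dsl9)'.

'(dsl9)'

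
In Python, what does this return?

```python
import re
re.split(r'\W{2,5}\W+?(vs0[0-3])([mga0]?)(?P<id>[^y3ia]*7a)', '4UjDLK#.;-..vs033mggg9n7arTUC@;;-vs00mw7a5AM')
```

['4UjDLK#.;-..vs033mggg9n7arTUC', 'vs00', 'm', 'w7a', '5AM']

This matches 2 to 5 of a non-word character, then one or more of a non-word character (lazy); then the literal 'vs0', then a character in [0-3] (captured); then optionally one of [mga0] (captured); then zero or more of any character except [y3ia], then the literal '7a' (captured as 'id').
Matches to split on: at [29:41] → '@;;-vs00mw7a'.
Because the pattern has a capturing group, `split` also inserts each captured text between the pieces.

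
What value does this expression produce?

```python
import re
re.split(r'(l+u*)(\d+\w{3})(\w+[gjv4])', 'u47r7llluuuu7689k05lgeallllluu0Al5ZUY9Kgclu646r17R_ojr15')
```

['u47r7', 'llluuuu', '7689k05', 'lgeallllluu0Al5ZUY9Kgclu646r17R_oj', 'r15']

Pattern: one or more of the literal 'l', then zero or more of a literal 'u' (captured); then one or more of a digit, then exactly 3 of a word character (captured); then one or more of a word character, then one of [gjv4] (captured).
With a capturing group present, the delimiter's captured portion is kept in the result list.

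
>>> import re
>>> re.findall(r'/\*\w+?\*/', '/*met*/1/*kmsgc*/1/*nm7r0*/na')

['/*met*/', '/*kmsgc*/', '/*nm7r0*/']

Walking the string: at [0:7] → '/*met*/'; at [8:17] → '/*kmsgc*/'; at [18:27] → '/*nm7r0*/'.
`findall` yields the raw match text (3 of them) because the pattern has no groups.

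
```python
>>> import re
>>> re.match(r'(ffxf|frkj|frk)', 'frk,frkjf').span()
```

`re.match` only tries the pattern at the start of the string.
The match spans [0:3] → 'frk'.
Captured: group 1 = 'frk'.

(0, 3)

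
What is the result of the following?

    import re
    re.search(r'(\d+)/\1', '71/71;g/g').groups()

('71',)

The backreference `\1` re-matches whatever the first group consumed, character for character.
`re.search` tries every starting position until one works.
The match spans [0:5] → '71/71'.
Captured: group 1 = '71'.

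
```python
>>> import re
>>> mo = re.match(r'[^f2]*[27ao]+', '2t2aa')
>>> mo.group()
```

Pattern: zero or more of any character except [f2]; then one or more of one of [27ao].
`match` is anchored at position 0; if the pattern doesn't fit there, it returns None.
The match spans [0:1] → '2'.

'2'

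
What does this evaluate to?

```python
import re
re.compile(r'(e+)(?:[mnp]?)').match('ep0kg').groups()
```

('e',)

The match spans [0:2] → 'ep'.
Captured: group 1 = 'e'.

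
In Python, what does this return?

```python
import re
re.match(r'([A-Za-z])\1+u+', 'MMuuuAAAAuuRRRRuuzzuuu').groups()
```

After group 1 captures some text, `\1` only succeeds where that same text appears again.
`match` is anchored at position 0; if the pattern doesn't fit there, it returns None.
The match spans [0:5] → 'MMuuu'.
Captured: group 1 = 'M'.

('M',)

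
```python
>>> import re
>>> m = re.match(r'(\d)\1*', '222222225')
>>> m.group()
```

'22222222'

`\1` has to match the exact text group 1 already captured.
With `match`, the pattern is implicitly anchored at the beginning.
The match spans [0:8] → '22222222'.
Captured: group 1 = '2'.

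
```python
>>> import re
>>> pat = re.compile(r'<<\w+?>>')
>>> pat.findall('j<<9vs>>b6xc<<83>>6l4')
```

['<<9vs>>', '<<83>>']

Walking the string: at [1:8] → '<<9vs>>'; at [12:18] → '<<83>>'.
With no groups in the pattern, `findall` gives back each whole match — 2 here.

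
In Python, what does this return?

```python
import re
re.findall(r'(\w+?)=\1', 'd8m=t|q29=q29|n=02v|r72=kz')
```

['q29']

A backreference is literal: `\1` must see the identical characters the first group matched.
`findall` collects group 1 from the one match (1 total).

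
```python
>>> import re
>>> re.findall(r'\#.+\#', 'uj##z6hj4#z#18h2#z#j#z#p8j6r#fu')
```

['##z6hj4#z#18h2#z#j#z#p8j6r#']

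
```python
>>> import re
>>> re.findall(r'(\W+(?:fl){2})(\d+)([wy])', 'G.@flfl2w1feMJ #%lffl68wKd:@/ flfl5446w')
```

This matches one or more of a non-word character, then the literal 'fl' repeated 2 times (captured); then one or more of a digit (captured); then one of [wy] (captured).
Scanning left to right: at [1:9] match '.@flfl2w', groups = ('.@flfl', '2', 'w'); at [26:39] match ':@/ flfl5446w', groups = (':@/ flfl', '5446', 'w').
`findall` packs the 3 group values into a tuple for every match.

[('.@flfl', '2', 'w'), (':@/ flfl', '5446', 'w')]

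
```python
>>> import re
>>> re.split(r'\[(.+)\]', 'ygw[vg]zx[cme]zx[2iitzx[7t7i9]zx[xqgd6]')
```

['ygw', 'vg]zx[cme]zx[2iitzx[7t7i9]zx[xqgd6', '']

Matches to split on: at [3:39] → '[vg]zx[cme]zx[2iitzx[7t7i9]zx[xqgd6]'.
With a capturing group present, the delimiter's captured portion is kept in the result list.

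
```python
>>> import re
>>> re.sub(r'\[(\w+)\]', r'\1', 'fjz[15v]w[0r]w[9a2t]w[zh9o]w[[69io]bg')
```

Matches: at [3:8] → '[15v]'; at [9:13] → '[0r]'; at [14:20] → '[9a2t]'; at [21:27] → '[zh9o]'; at [29:35] → '[69io]'.
Each match is replaced using the text its own group 1 captured.

'fjz15vw0rw9a2twzh9ow[69iobg'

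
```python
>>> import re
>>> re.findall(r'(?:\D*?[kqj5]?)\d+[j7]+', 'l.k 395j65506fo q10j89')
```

This matches zero or more of a non-digit (lazy), then optionally one of [kqj5] (non-capturing group); then one or more of a digit, then one or more of one of [j7].
Walking the string: at [0:8] → 'l.k 395j'; at [13:20] → 'fo q10j'.
With no groups in the pattern, `findall` gives back each whole match — 2 here.

['l.k 395j', 'fo q10j']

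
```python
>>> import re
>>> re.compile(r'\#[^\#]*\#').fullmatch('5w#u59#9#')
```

None

`re.fullmatch` is like wrapping the pattern in `^…$` (in single-line mode).
Here there's no way to consume every character, so the call returns None.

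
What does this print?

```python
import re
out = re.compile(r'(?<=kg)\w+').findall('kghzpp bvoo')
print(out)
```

The positive lookaround only admits positions where the adjacent text matches; those characters stay outside the span.
Walking the string: at [2:6] → 'hzpp'.
`findall` yields the raw match text (1 of them) because the pattern has no groups.

['hzpp']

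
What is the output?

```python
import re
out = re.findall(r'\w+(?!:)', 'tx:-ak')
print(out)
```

`(?!…)`/`(?<!…)` only lets a position through if the neighbouring text does NOT match; no characters are consumed.
With no groups in the pattern, `findall` gives back each whole match — 2 here.

['t', 'ak']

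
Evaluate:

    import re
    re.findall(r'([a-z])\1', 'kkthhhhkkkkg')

['k', 'h', 'h', 'k', 'k']

After group 1 captures some text, `\1` only succeeds where that same text appears again.
Scanning left to right: at [0:2] match 'kk', group 1 = 'k'; at [3:5] match 'hh', group 1 = 'h'; at [5:7] match 'hh', group 1 = 'h'; at [7:9] match 'kk', group 1 = 'k'; at [9:11] match 'kk', group 1 = 'k'.
One capturing group, so `findall` returns just the captured substring from each match — 5 in all.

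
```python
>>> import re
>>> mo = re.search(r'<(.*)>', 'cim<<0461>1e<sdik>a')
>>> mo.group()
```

Unlike `match`, `search` isn't anchored — it looks for the pattern anywhere in the string.
The match spans [3:18] → '<<0461>1e<sdik>'.
Captured: group 1 = '<0461>1e<sdik'.

'<<0461>1e<sdik>'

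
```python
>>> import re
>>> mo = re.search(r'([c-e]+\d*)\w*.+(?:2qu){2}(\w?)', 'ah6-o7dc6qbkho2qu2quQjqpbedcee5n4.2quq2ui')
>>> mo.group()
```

'dc6qbkho2qu2quQ'

Pattern: one or more of a character in [c-e], then zero or more of a digit (captured); then zero or more of a word character, then one or more of any character, then the literal '2qu' repeated 2 times; then optionally a word character (captured).
The match spans [6:21] → 'dc6qbkho2qu2quQ'.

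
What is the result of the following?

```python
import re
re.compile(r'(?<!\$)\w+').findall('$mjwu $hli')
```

['jwu', 'li']

The negative lookaround is zero-width — it rules out positions where the adjacent text would match, without consuming anything.
Walking the string: at [2:5] → 'jwu'; at [8:10] → 'li'.
`findall` yields the raw match text (2 of them) because the pattern has no groups.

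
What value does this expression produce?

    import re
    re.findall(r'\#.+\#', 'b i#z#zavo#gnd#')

Scanning left to right: at [3:15] → '#z#zavo#gnd#'.
No capturing groups, so `findall` returns the 1 full match string.

['#z#zavo#gnd#']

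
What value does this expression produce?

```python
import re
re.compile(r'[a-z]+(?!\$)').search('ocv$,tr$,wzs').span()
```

(0, 2)

A negative assertion filters positions out without eating any characters.
`re.search` tries every starting position until one works.
The match spans [0:2] → 'oc'.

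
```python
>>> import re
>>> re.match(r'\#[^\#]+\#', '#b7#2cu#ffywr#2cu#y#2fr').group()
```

`re.match` won't scan ahead — the pattern has to work from the very first character.
The match spans [0:4] → '#b7#'.

'#b7#'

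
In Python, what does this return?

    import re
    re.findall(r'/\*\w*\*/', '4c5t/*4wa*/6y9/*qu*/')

Scanning left to right: at [4:11] → '/*4wa*/'; at [14:20] → '/*qu*/'.
No capturing groups, so `findall` returns the 2 full match strings.

['/*4wa*/', '/*qu*/']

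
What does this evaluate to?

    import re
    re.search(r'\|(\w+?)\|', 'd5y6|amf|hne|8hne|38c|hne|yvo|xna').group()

`re.search` scans for the first position where the pattern succeeds.
The match spans [4:9] → '|amf|'.
Captured: group 1 = 'amf'.

'|amf|'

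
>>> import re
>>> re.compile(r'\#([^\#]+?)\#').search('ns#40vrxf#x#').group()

'#40vrxf#'

The match spans [2:10] → '#40vrxf#'.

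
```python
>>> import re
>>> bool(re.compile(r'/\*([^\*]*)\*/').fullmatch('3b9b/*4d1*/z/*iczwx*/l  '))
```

False

`fullmatch` succeeds only if the pattern covers the string from start to end.
Here the string isn't matched end-to-end, so the call returns None, and `bool(None)` is False.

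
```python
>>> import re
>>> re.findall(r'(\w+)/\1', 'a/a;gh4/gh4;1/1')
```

['a', 'gh4', '1']

The backreference `\1` re-matches whatever the first group consumed, character for character.
Matches: at [0:3] match 'a/a', group 1 = 'a'; at [4:11] match 'gh4/gh4', group 1 = 'gh4'; at [12:15] match '1/1', group 1 = '1'.
`findall` collects group 1 from each match (3 total).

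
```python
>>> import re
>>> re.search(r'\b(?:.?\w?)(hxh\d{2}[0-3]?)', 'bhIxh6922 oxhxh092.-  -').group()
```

'oxhxh092'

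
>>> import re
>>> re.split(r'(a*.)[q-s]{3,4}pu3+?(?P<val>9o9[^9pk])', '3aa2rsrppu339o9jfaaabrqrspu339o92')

The pattern matches zero or more of the literal 'a', then any character (captured); then 3 to 4 of a character in [q-s], then the literal 'pu', then one or more of the literal '3' (lazy); then the literal '9o9', then any character except [9pk] (captured as 'val').
Matches to split on: at [17:33] → 'aaabrqrspu339o92'.
The group in the pattern means `split` returns the separators' captures alongside the pieces.

['3aa2rsrppu339o9jf', 'aaab', '9o92', '']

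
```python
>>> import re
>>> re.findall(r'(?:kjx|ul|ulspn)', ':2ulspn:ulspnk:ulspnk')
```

['ul', 'ul', 'ul']

Alternation isn't longest-match — the leftmost alternative that fits at this position is chosen.
Since nothing is captured, `findall` lists the 3 matched substrings directly.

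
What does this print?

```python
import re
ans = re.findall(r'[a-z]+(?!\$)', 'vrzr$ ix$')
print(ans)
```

['vrz', 'i']

Because the assertion is negative and zero-width, positions next to the forbidden text are skipped.
`findall` yields the raw match text (2 of them) because the pattern has no groups.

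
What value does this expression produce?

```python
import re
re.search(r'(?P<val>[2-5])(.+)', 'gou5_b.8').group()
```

The match spans [3:8] → '5_b.8'.

'5_b.8'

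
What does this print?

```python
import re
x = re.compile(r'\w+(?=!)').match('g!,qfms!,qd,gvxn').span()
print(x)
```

(0, 1)

The lookaround is zero-width — it requires the adjacent text to match without consuming it, so the asserted text isn't part of the match.
With `match`, the pattern is implicitly anchored at the beginning.
The match spans [0:1] → 'g'.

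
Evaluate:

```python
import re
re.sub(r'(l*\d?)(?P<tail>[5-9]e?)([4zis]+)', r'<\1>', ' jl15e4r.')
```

' j<l1>r.'

Pattern: zero or more of a literal 'l', then optionally a digit (captured); then a character in [5-9], then optionally a literal 'e' (captured as 'tail'); then one or more of one of [4zis] (captured).
Each match is replaced using the text its own group 1 captured.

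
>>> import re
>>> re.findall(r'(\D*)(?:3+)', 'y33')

['y']

This matches zero or more of a non-digit (captured); then one or more of a literal '3' (non-capturing group).
One capturing group, so `findall` returns just the captured substring from the one match — 1 in all.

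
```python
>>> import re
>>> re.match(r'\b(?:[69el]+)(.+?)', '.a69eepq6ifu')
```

None

With `match`, the pattern is implicitly anchored at the beginning.
Here the string doesn't start with a match, so the call returns None.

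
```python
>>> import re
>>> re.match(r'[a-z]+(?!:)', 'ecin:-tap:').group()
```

'eci'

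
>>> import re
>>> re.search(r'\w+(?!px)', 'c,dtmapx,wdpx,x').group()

'c'

Because the assertion is negative and zero-width, positions next to the forbidden text are skipped.
Unlike `match`, `search` isn't anchored — it looks for the pattern anywhere in the string.
The match spans [0:1] → 'c'.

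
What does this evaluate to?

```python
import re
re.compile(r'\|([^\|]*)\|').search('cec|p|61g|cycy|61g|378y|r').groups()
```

('p',)

`search` walks the string left to right and returns the first match it finds.
The match spans [3:6] → '|p|'.
Captured: group 1 = 'p'.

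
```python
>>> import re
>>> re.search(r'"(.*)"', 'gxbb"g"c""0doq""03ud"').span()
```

(4, 21)

Unlike `match`, `search` isn't anchored — it looks for the pattern anywhere in the string.
The match spans [4:21] → '"g"c""0doq""03ud"'.
Captured: group 1 = 'g"c""0doq""03ud'.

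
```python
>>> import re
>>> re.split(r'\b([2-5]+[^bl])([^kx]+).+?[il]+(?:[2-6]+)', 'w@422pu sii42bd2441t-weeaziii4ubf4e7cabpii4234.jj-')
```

The group in the pattern means `split` returns the separators' captures alongside the pieces.

['w@', '422p', 'u sii42bd2441t-weeaziii4ubf4e7cabp', '.jj-']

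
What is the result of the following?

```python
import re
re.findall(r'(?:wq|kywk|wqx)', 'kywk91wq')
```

['kywk', 'wq']

Scanning left to right: at [0:4] → 'kywk'; at [6:8] → 'wq'.
`findall` yields the raw match text (2 of them) because the pattern has no groups.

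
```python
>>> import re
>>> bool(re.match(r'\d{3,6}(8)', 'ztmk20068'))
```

False

`match` is anchored at position 0; if the pattern doesn't fit there, it returns None.
Here the pattern fails at index 0, so the call returns None, and `bool(None)` is False.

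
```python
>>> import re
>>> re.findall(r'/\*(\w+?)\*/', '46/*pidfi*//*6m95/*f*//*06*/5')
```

['pidfi', 'f', '06']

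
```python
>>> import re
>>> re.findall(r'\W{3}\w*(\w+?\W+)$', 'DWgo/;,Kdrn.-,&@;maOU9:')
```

['9:']

Pattern: exactly 3 of a non-word character, then zero or more of a word character; then one or more of a word character (lazy), then one or more of a non-word character (captured); then anchored at the end.
Scanning left to right: at [14:23] match '&@;maOU9:', group 1 = '9:'.
`findall` collects group 1 from the one match (1 total).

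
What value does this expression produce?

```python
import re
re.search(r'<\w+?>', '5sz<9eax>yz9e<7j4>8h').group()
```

'<9eax>'

`re.search` scans for the first position where the pattern succeeds.
The match spans [3:9] → '<9eax>'.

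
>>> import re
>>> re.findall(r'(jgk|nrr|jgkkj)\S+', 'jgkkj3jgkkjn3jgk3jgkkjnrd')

['jgk']

Branches in `(...|...)` are attempted left-to-right; the first branch that allows the whole pattern to succeed is taken.
Matches: at [0:25] match 'jgkkj3jgkkjn3jgk3jgkkjnrd', group 1 = 'jgk'.
One capturing group, so `findall` returns just the captured substring from the one match — 1 in all.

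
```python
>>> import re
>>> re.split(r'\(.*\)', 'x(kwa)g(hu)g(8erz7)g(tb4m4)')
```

Each match becomes a cut point; 2 segments remain.

['x', '']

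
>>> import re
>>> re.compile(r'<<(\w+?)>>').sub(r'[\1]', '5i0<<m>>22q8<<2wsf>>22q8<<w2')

Matches: at [3:8] → '<<m>>'; at [12:20] → '<<2wsf>>'.
The replacement refers to a captured group, so each match is rewritten using its own captured text.

'5i0[m]22q8[2wsf]22q8<<w2'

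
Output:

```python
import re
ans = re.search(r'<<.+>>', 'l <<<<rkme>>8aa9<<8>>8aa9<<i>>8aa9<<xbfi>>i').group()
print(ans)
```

`search` walks the string left to right and returns the first match it finds.
The match spans [2:42] → '<<<<rkme>>8aa9<<8>>8aa9<<i>>8aa9<<xbfi>>'.

<<<<rkme>>8aa9<<8>>8aa9<<i>>8aa9<<xbfi>>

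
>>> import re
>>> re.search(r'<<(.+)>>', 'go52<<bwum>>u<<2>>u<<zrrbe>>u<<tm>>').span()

`search` walks the string left to right and returns the first match it finds.
The match spans [4:35] → '<<bwum>>u<<2>>u<<zrrbe>>u<<tm>>'.
Captured: group 1 = 'bwum>>u<<2>>u<<zrrbe>>u<<tm'.

(4, 35)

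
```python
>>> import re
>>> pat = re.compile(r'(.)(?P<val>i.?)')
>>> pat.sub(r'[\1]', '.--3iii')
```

'.--[3]i'

The pattern matches any character (captured); then the literal 'i', then optionally any character (captured as 'val').
Matches: at [3:6] → '3ii'.
Each match is replaced using the text its own group 1 captured.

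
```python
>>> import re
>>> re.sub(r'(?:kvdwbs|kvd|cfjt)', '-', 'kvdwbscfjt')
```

'--'

The regex engine tests alternatives in the order written; an earlier branch that matches wins even if a later one would match more.
Matches: at [0:6] → 'kvdwbs'; at [6:10] → 'cfjt'.
`sub` substitutes '-' at each match site.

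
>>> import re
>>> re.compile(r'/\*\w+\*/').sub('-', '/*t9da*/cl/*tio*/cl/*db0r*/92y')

Matches: at [0:8] → '/*t9da*/'; at [10:17] → '/*tio*/'; at [19:27] → '/*db0r*/'.
Each match is replaced by '-'.

'-cl-cl-92y'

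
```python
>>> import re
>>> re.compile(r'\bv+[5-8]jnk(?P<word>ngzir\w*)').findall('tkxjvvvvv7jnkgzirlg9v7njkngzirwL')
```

[]

One capturing group, so `findall` returns just the captured substring from each match — 0 in all.
Nothing in the string satisfies the pattern, so the list is empty.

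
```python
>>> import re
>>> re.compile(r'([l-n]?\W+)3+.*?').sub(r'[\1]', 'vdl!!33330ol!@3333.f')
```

'vd[l!!]0o[l!@].f'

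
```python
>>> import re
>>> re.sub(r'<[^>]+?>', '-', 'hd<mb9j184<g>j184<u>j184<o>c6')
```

Matches: at [2:13] → '<mb9j184<g>'; at [17:20] → '<u>'; at [24:27] → '<o>'.
Every occurrence is swapped for '-'.

'hd-j184-j184-c6'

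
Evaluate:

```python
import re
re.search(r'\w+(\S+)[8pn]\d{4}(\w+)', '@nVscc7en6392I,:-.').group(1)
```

'e'

This matches one or more of a word character; then one or more of a non-whitespace character (captured); then one of [8pn], then exactly 4 of a digit; then one or more of a word character (captured).
`search` walks the string left to right and returns the first match it finds.
The match spans [1:14] → 'nVscc7en6392I'.
Captured: group 1 = 'e', group 2 = 'I'.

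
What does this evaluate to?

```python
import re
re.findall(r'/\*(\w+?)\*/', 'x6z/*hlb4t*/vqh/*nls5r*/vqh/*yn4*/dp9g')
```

Matches: at [3:12] match '/*hlb4t*/', group 1 = 'hlb4t'; at [15:24] match '/*nls5r*/', group 1 = 'nls5r'; at [27:34] match '/*yn4*/', group 1 = 'yn4'.
One capturing group, so `findall` returns just the captured substring from each match — 3 in all.

['hlb4t', 'nls5r', 'yn4']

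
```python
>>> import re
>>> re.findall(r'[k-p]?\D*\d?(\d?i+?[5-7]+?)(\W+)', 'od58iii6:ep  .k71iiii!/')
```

[('8iii6', ':')]

The pattern matches optionally a character in [k-p], then zero or more of a non-digit; then optionally a digit; then optionally a digit, then one or more of the literal 'i' (lazy), then one or more of a character in [5-7] (lazy) (captured); then one or more of a non-word character (captured).
Walking the string: at [0:9] match 'od58iii6:', groups = ('8iii6', ':').
With 2 capturing groups, `findall` returns a 2-tuple per match.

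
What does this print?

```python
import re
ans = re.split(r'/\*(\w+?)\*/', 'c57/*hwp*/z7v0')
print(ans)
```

['c57', 'hwp', 'z7v0']

`re.split` interleaves the captured-group text with the surrounding fragments.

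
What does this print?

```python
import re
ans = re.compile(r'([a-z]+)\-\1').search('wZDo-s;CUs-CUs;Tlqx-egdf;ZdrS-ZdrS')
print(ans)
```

After group 1 captures some text, `\1` only succeeds where that same text appears again.
`re.search` scans for the first position where the pattern succeeds.
Here nothing in the string fits, so the call returns None.

None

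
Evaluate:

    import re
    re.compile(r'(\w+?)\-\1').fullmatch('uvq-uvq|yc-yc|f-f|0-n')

None

The backreference `\1` re-matches whatever the first group consumed, character for character.
`re.fullmatch` requires the pattern to consume the entire string.
Here there's no way to consume every character, so the call returns None.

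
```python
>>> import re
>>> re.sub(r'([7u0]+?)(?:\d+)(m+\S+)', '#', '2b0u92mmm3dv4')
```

The pattern matches one or more of one of [7u0] (lazy) (captured); then one or more of a digit (non-capturing group); then one or more of the literal 'm', then one or more of a non-whitespace character (captured).
Matches: at [2:13] → '0u92mmm3dv4'.
Each match is replaced by '#'.

'2b#'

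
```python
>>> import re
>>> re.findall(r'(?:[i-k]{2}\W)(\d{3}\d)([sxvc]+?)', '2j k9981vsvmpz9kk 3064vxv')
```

[('3064', 'v')]

With the lazy modifier that quantifier settles for the fewest repetitions that let the rest of the pattern succeed (the atoms after it are unaffected and can still be greedy).
`findall` packs the 2 group values into a tuple for every match.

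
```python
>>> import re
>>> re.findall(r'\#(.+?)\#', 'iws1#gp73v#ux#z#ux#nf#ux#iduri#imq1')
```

['gp73v', 'z', 'nf', 'iduri']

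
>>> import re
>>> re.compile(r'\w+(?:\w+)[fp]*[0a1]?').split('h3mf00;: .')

['', ';: .']

The pattern matches one or more of a word character; then one or more of a word character (non-capturing group); then zero or more of one of [fp], then optionally one of [0a1].
Matches to split on: at [0:6] → 'h3mf00'.
Splitting on the pattern gives 2 pieces.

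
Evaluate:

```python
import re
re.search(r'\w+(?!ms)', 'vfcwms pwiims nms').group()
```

'vfcwms'

A negative assertion filters positions out without eating any characters.
`re.search` tries every starting position until one works.
The match spans [0:6] → 'vfcwms'.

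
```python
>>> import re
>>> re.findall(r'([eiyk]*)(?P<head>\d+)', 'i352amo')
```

Pattern: zero or more of one of [eiyk] (captured); then one or more of a digit (captured as 'head').
Matches: at [0:4] match 'i352', groups = ('i', '352').
2 groups means the one result is a tuple of 2 captured strings — 1 here.

[('i', '352')]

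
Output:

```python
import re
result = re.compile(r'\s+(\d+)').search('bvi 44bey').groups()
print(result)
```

This matches one or more of whitespace; then one or more of a digit (captured).
`re.search` tries every starting position until one works.
The match spans [3:6] → ' 44'.
Captured: group 1 = '44'.

('44',)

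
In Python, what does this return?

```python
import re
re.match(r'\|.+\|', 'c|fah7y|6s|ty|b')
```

None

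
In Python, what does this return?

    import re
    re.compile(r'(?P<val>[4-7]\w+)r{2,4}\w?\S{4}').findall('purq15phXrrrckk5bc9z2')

['5phXr']

This matches a character in [4-7], then one or more of a word character (captured as 'val'); then 2 to 4 of a literal 'r', then optionally a word character, then exactly 4 of a non-whitespace character.
Walking the string: at [5:17] match '5phXrrrckk5b', group 1 = '5phXr'.
With a single group, `findall` returns only what that group captured — 1 item.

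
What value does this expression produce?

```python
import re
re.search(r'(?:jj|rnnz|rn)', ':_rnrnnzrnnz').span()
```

`search` walks the string left to right and returns the first match it finds.
The match spans [2:4] → 'rn'.

(2, 4)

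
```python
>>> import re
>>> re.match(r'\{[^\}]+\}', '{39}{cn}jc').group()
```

'{39}'

With `match`, the pattern is implicitly anchored at the beginning.
The match spans [0:4] → '{39}'.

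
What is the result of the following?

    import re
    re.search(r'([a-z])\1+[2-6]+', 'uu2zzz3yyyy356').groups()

('u',)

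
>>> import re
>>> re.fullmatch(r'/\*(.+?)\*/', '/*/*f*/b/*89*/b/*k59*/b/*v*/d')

For `fullmatch`, every character of the input must be accounted for by the pattern.
Here the string isn't matched end-to-end, so the call returns None.

None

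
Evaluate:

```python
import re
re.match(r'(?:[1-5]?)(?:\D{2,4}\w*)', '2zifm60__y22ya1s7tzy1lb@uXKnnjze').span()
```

(0, 23)

This matches optionally a character in [1-5] (non-capturing group); then 2 to 4 of a non-digit, then zero or more of a word character (non-capturing group).
With `match`, the pattern is implicitly anchored at the beginning.
The match spans [0:23] → '2zifm60__y22ya1s7tzy1lb'.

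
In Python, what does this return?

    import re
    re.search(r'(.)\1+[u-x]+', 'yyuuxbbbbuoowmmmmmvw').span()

The backreference `\1` re-matches whatever the first group consumed, character for character.
`search` walks the string left to right and returns the first match it finds.
The match spans [0:5] → 'yyuux'.
Captured: group 1 = 'y'.

(0, 5)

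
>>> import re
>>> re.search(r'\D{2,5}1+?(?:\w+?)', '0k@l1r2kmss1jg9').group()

This matches 2 to 5 of a non-digit; then one or more of a literal '1' (lazy); then one or more of a word character (lazy) (non-capturing group).
Because the quantifier is non-greedy, it stops expanding at the earliest point where the rest of the pattern can succeed.
`re.search` tries every starting position until one works.
The match spans [1:6] → 'k@l1r'.

'k@l1r'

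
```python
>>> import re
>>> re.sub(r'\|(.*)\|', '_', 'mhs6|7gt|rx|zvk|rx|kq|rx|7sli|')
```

'mhs6_'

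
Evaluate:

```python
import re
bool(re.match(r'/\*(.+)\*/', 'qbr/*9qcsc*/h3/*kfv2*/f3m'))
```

False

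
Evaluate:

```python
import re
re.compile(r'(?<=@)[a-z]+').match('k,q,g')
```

The lookaround is zero-width — it requires the adjacent text to match without consuming it, so the asserted text isn't part of the match.
With `match`, the pattern is implicitly anchored at the beginning.
Here position 0 doesn't satisfy it, so the call returns None.

None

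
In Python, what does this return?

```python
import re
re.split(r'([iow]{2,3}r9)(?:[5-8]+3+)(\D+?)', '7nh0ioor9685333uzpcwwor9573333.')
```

The pattern matches 2 to 3 of one of [iow], then the literal 'r9' (captured); then one or more of a character in [5-8], then one or more of a literal '3' (non-capturing group); then one or more of a non-digit (lazy) (captured).
The `?` after the quantifier makes it lazy — it takes as little as possible before letting the rest of the pattern try.
Matches to split on: at [4:16] → 'ioor9685333u'; at [19:31] → 'wwor9573333.'.
`re.split` interleaves the captured-group text with the surrounding fragments.

['7nh0', 'ioor9', 'u', 'zpc', 'wwor9', '.', '']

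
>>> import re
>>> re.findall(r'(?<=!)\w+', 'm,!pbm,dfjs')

['pbm']

The `(?=…)`/`(?<=…)` assertion just peeks at neighbouring text; it doesn't advance the match position.
Matches: at [3:6] → 'pbm'.
No capturing groups, so `findall` returns the 1 full match string.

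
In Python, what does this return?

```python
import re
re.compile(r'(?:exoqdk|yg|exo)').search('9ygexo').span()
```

(1, 3)

`re.search` tries every starting position until one works.
The match spans [1:3] → 'yg'.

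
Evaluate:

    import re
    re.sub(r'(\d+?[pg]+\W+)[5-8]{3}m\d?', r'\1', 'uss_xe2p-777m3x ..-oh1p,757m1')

'uss_xe2p-x ..-oh1p,'

The pattern matches one or more of a digit (lazy), then one or more of one of [pg], then one or more of a non-word character (captured); then exactly 3 of a character in [5-8], then a literal 'm', then optionally a digit.
Matches: at [6:14] → '2p-777m3'; at [21:29] → '1p,757m1'.
The replacement refers to a captured group, so each match is rewritten using its own captured text.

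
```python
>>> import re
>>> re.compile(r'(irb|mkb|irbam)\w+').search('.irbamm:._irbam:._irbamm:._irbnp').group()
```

'irbamm'

The match spans [1:7] → 'irbamm'.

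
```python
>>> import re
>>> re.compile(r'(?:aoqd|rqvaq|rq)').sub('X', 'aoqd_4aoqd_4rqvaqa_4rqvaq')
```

'X_4X_4Xa_4X'

Alternation tries branches left to right and keeps the first one that lets the overall match succeed at that position.
Matches: at [0:4] → 'aoqd'; at [6:10] → 'aoqd'; at [12:17] → 'rqvaq'; at [20:25] → 'rqvaq'.
`sub` substitutes 'X' at each match site.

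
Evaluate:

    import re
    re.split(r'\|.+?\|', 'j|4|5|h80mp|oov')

['j', '5', 'oov']

The `?` after the quantifier makes it lazy — it takes as little as possible before letting the rest of the pattern try.
Matches to split on: at [1:4] → '|4|'; at [5:12] → '|h80mp|'.
Each match becomes a cut point; 3 segments remain.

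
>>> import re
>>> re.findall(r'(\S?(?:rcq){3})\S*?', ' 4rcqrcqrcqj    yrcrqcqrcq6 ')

['4rcqrcqrcq']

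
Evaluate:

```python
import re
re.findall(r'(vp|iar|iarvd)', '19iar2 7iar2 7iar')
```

Scanning left to right: at [2:5] match 'iar', group 1 = 'iar'; at [8:11] match 'iar', group 1 = 'iar'; at [14:17] match 'iar', group 1 = 'iar'.
One capturing group, so `findall` returns just the captured substring from each match — 3 in all.

['iar', 'iar', 'iar']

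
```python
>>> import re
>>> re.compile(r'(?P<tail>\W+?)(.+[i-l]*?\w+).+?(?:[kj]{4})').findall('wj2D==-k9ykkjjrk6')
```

[('=', '=-k9')]

Pattern: one or more of a non-word character (lazy) (captured as 'tail'); then one or more of any character, then zero or more of a character in [i-l] (lazy), then one or more of a word character (captured); then one or more of any character (lazy); then exactly 4 of one of [kj] (non-capturing group).
Because the quantifier is non-greedy, it stops expanding at the earliest point where the rest of the pattern can succeed.
Matches: at [4:14] match '==-k9ykkjj', groups = ('=', '=-k9').
Multiple groups make `findall` return tuples — one 2-tuple for the one match.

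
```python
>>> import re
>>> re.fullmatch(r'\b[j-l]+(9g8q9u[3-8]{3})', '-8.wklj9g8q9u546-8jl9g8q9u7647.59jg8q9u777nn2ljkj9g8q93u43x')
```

This matches a word boundary (`\b`, zero-width); then one or more of a character in [j-l]; then the literal '9g8', then the literal 'q9u', then exactly 3 of a character in [3-8] (captured).
`fullmatch` succeeds only if the pattern covers the string from start to end.
Here the string isn't matched end-to-end, so the call returns None.

None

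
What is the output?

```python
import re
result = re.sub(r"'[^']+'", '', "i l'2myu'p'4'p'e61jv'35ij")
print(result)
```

i lpp35ij

Each match is replaced by ''.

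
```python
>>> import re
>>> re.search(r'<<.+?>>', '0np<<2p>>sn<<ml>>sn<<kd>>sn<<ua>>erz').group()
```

'<<2p>>'

Because the quantifier is non-greedy, it stops expanding at the earliest point where the rest of the pattern can succeed.
The match spans [3:9] → '<<2p>>'.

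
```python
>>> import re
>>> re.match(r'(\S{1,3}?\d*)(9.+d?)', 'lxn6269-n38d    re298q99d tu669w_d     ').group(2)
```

'9-n38d    re298q99d tu669w_d     '

The match spans [0:39] → 'lxn6269-n38d    re298q99d tu669w_d     '.
Captured: group 1 = 'lxn626', group 2 = '9-n38d    re298q99d tu669w_d     '.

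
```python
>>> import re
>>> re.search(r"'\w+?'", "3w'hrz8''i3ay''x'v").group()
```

"'hrz8'"

`re.search` scans for the first position where the pattern succeeds.
The match spans [2:8] → "'hrz8'".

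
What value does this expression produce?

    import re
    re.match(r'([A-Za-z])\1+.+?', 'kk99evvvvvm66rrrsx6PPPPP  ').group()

'kk9'

`\1` has to match the exact text group 1 already captured.
With `match`, the pattern is implicitly anchored at the beginning.
The match spans [0:3] → 'kk9'.
Captured: group 1 = 'k'.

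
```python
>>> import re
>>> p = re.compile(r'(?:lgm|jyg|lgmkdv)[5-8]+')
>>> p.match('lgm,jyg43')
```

`match` is anchored at position 0; if the pattern doesn't fit there, it returns None.
Here the pattern fails at index 0, so the call returns None.

None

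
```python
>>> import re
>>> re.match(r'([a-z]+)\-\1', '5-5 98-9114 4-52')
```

None

A backreference is literal: `\1` must see the identical characters the first group matched.
`re.match` only tries the pattern at the start of the string.
Here position 0 doesn't satisfy it, so the call returns None.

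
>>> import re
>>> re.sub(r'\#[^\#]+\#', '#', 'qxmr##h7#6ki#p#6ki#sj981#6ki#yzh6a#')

Every occurrence is swapped for '#'.

'qxmr##6ki#6ki#6ki#'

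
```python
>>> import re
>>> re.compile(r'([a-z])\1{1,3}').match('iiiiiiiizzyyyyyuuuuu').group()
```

The backreference `\1` re-matches whatever the first group consumed, character for character.
`re.match` only tries the pattern at the start of the string.
The match spans [0:4] → 'iiii'.
Captured: group 1 = 'i'.

'iiii'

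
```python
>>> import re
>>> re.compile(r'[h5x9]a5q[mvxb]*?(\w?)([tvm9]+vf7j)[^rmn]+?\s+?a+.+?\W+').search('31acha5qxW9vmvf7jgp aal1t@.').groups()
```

The match spans [4:27] → 'ha5qxW9vmvf7jgp aal1t@.'.
Captured: group 1 = 'W', group 2 = '9vmvf7j'.

('W', '9vmvf7j')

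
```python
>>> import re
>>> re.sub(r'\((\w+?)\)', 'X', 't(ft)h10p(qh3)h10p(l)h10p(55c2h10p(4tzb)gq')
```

Matches: at [1:5] → '(ft)'; at [9:14] → '(qh3)'; at [18:21] → '(l)'; at [34:40] → '(4tzb)'.
`sub` substitutes 'X' at each match site.

'tXh10pXh10pXh10p(55c2h10pXgq'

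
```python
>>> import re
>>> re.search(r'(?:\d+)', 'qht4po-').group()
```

'4'

The pattern matches one or more of a digit (non-capturing group).
`re.search` tries every starting position until one works.
The match spans [3:4] → '4'.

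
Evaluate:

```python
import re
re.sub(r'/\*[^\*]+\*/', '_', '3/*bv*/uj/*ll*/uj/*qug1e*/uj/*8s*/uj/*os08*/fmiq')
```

'3_uj_uj_uj_uj_fmiq'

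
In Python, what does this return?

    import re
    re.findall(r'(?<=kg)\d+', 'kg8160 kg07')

Because the assertion is zero-width, the text it checks is not consumed and won't appear in the result.
Matches: at [2:6] → '8160'; at [9:11] → '07'.
`findall` yields the raw match text (2 of them) because the pattern has no groups.

['8160', '07']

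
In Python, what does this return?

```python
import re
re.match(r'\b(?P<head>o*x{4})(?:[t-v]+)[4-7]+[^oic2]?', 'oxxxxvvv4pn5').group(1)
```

'oxxxx'

The pattern matches a word boundary (`\b`, zero-width); then zero or more of a literal 'o', then exactly 4 of a literal 'x' (captured as 'head'); then one or more of a character in [t-v] (non-capturing group); then one or more of a character in [4-7], then optionally any character except [oic2].
`match` is anchored at position 0; if the pattern doesn't fit there, it returns None.
The match spans [0:10] → 'oxxxxvvv4p'.
Captured: group 1 = 'oxxxx'.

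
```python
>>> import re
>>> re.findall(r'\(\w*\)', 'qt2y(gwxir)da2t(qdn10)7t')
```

['(gwxir)', '(qdn10)']

Scanning left to right: at [4:11] → '(gwxir)'; at [15:22] → '(qdn10)'.
No capturing groups, so `findall` returns the 2 full match strings.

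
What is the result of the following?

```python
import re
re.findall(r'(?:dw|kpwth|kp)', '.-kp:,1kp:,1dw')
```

['kp', 'kp', 'dw']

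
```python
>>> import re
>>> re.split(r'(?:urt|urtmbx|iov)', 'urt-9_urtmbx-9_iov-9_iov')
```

Alternation isn't longest-match — the leftmost alternative that fits at this position is chosen.
Splitting on the pattern gives 5 pieces.

['', '-9_', 'mbx-9_', '-9_', '']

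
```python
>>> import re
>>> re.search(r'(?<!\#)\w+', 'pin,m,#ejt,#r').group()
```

'pin'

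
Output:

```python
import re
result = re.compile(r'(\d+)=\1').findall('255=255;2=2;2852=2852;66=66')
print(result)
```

`\1` has to match the exact text group 1 already captured.
Matches: at [0:7] match '255=255', group 1 = '255'; at [8:11] match '2=2', group 1 = '2'; at [12:21] match '2852=2852', group 1 = '2852'; at [22:27] match '66=66', group 1 = '66'.
One capturing group, so `findall` returns just the captured substring from each match — 4 in all.

['255', '2', '2852', '66']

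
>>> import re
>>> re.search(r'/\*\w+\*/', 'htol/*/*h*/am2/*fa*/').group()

'/*h*/'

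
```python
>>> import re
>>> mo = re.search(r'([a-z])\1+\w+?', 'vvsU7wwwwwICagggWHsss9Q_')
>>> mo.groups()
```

The match spans [0:3] → 'vvs'.
Captured: group 1 = 'v'.

('v',)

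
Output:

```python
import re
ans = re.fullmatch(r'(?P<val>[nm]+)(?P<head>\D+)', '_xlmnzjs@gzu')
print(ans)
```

This matches one or more of one of [nm] (captured as 'val'); then one or more of a non-digit (captured as 'head').
`re.fullmatch` is like wrapping the pattern in `^…$` (in single-line mode).
Here the string isn't matched end-to-end, so the call returns None.

None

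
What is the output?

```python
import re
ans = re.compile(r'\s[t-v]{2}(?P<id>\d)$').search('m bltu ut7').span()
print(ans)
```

(6, 10)

The pattern matches whitespace, then exactly 2 of a character in [t-v]; then a digit (captured as 'id'); then anchored at the end.
The match spans [6:10] → ' ut7'.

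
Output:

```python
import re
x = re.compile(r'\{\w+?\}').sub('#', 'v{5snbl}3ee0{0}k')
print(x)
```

v#3ee0#k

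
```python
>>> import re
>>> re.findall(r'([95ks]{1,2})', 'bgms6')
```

Pattern: 1 to 2 of one of [95ks] (captured).
Matches: at [3:4] match 's', group 1 = 's'.
One capturing group, so `findall` returns just the captured substring from the one match — 1 in all.

['s']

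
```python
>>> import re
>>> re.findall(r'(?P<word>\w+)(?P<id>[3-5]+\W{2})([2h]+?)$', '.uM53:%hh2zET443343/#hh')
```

The pattern matches one or more of a word character (captured as 'word'); then one or more of a character in [3-5], then exactly 2 of a non-word character (captured as 'id'); then one or more of one of [2h] (lazy) (captured); then anchored at the end.
Matches: at [7:23] match 'hh2zET443343/#hh', groups = ('hh2zET44334', '3/#', 'hh').
With 3 capturing groups, `findall` returns a 3-tuple per match.

[('hh2zET44334', '3/#', 'hh')]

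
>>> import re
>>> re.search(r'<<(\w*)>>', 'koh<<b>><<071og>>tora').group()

'<<b>>'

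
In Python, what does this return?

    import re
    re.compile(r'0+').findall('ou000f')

['000']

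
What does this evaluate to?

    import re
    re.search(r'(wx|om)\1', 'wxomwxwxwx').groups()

('wx',)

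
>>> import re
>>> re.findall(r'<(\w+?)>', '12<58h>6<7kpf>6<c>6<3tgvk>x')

['58h', '7kpf', 'c', '3tgvk']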